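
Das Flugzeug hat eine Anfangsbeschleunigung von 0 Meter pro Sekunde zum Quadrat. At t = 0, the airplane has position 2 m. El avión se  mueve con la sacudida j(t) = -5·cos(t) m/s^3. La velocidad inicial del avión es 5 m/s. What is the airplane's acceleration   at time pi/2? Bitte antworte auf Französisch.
En partant du jerk j(t) = -5·cos(t), nous prenons 1 intégrale. En prenant ∫j(t)dt et en appliquant a(0) = 0, nous trouvons a(t) = -5·sin(t). Nous avons l'accélération a(t) = -5·sin(t). En substituant t = pi/2: a(pi/2) = -5.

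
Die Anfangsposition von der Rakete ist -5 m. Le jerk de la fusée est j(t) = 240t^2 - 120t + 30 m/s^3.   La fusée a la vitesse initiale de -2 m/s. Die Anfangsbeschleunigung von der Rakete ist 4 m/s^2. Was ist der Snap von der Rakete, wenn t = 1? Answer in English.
We must differentiate our jerk equation j(t) = 240·t^2 - 120·t + 30 1 time. The derivative of jerk gives snap: s(t) = 480·t - 120. Using s(t) = 480·t - 120 and substituting t = 1, we find s = 360.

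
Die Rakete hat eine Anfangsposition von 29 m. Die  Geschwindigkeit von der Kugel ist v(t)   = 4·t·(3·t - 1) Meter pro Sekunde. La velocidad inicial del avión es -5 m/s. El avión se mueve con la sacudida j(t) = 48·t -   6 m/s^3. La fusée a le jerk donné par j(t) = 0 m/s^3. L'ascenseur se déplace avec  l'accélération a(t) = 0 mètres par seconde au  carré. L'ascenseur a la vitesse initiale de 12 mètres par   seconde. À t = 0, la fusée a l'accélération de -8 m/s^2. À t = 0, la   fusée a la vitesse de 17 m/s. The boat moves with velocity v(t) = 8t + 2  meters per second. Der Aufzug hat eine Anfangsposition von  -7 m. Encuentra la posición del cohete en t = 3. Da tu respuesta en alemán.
Ausgehend von dem Ruck j(t) = 0, nehmen wir 3 Integrale. Mit ∫j(t)dt und Anwendung von a(0) = -8, finden wir a(t) = -8. Durch Integration von der Beschleunigung und Verwendung der Anfangsbedingung v(0) = 17, erhalten wir v(t) = 17 - 8·t. Die Stammfunktion von der Geschwindigkeit, mit x(0) = 29, ergibt die Position: x(t) = -4·t^2 + 17·t + 29. Mit x(t) = -4·t^2 + 17·t + 29 und Einsetzen von t = 3, finden wir x = 44.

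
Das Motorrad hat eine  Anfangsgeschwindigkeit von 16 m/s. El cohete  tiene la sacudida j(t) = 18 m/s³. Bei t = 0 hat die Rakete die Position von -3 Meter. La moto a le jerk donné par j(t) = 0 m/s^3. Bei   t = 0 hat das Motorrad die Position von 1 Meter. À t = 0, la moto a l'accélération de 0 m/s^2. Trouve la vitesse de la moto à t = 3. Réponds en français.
Nous devons intégrer notre équation du jerk j(t) = 0 2 fois. En prenant ∫j(t)dt et en appliquant a(0) = 0, nous trouvons a(t) = 0. La primitive de l'accélération, avec v(0) = 16, donne la vitesse: v(t) = 16. En utilisant v(t) = 16 et en substituant t = 3, nous trouvons v = 16.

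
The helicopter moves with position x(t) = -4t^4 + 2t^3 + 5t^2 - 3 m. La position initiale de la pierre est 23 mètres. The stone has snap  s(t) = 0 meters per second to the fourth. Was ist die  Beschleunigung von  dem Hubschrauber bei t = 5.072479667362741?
Ausgehend von der Position x(t) = -4·t^4 + 2·t^3 + 5·t^2 - 3, nehmen wir 2 Ableitungen. Mit d/dt von x(t) finden wir v(t) = -16·t^3 + 6·t^2 + 10·t. Durch Ableiten von der Geschwindigkeit erhalten wir die Beschleunigung: a(t) = -48·t^2 + 12·t + 10. Wir haben die Beschleunigung a(t) = -48·t^2 + 12·t + 10. Durch Einsetzen von t = 5.072479667362741: a(5.072479667362741) = -1164.17264283045.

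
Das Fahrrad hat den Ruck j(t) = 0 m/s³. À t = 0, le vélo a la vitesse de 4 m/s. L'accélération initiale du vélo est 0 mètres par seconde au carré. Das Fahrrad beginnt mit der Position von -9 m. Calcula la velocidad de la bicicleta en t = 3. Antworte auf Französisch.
Nous devons intégrer notre équation du jerk j(t) = 0 2 fois. En intégrant le jerk et en utilisant la condition initiale a(0) = 0, nous obtenons a(t) = 0. En intégrant l'accélération et en utilisant la condition initiale v(0) = 4, nous obtenons v(t) = 4. En utilisant v(t) = 4 et en substituant t = 3, nous trouvons v = 4.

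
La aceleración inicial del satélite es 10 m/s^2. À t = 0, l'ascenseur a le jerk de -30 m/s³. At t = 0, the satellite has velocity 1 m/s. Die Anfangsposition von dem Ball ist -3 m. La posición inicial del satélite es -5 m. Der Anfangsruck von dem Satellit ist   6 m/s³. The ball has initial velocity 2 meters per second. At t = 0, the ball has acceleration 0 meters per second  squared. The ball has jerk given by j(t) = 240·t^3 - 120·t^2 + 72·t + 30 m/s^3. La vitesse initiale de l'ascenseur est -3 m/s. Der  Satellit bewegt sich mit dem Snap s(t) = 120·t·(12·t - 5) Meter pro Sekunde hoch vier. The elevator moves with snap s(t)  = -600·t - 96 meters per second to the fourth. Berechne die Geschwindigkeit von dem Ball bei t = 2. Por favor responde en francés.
Nous devons trouver la primitive de notre équation du jerk j(t) = 240·t^3 - 120·t^2 + 72·t + 30 2 fois. La primitive du jerk est l'accélération. En utilisant a(0) = 0, nous obtenons a(t) = 2·t·(30·t^3 - 20·t^2 + 18·t + 15). En prenant ∫a(t)dt et en appliquant v(0) = 2, nous trouvons v(t) = 12·t^5 - 10·t^4 + 12·t^3 + 15·t^2 + 2. De l'équation de la vitesse v(t) = 12·t^5 - 10·t^4 + 12·t^3 + 15·t^2 + 2, nous substituons t = 2 pour obtenir v = 382.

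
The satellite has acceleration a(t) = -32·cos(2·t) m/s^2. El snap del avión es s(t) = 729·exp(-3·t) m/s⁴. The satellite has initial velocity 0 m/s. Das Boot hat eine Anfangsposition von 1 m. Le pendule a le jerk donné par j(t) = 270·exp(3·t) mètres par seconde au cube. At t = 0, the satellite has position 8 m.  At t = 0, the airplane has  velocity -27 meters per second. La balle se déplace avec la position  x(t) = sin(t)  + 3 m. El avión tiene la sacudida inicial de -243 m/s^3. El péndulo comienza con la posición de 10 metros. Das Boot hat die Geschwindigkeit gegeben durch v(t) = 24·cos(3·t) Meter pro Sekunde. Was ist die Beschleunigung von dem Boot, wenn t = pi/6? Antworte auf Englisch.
Starting from velocity v(t) = 24·cos(3·t), we take 1 derivative. Differentiating velocity, we get acceleration: a(t) = -72·sin(3·t). Using a(t) = -72·sin(3·t) and substituting t = pi/6, we find a = -72.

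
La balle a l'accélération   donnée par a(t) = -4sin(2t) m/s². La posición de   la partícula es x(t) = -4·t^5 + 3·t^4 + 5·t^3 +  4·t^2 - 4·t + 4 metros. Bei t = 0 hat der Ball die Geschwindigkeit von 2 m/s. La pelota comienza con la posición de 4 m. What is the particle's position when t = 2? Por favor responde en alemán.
Wir haben die Position x(t) = -4·t^5 + 3·t^4 + 5·t^3 + 4·t^2 - 4·t + 4. Durch Einsetzen von t = 2: x(2) = -28.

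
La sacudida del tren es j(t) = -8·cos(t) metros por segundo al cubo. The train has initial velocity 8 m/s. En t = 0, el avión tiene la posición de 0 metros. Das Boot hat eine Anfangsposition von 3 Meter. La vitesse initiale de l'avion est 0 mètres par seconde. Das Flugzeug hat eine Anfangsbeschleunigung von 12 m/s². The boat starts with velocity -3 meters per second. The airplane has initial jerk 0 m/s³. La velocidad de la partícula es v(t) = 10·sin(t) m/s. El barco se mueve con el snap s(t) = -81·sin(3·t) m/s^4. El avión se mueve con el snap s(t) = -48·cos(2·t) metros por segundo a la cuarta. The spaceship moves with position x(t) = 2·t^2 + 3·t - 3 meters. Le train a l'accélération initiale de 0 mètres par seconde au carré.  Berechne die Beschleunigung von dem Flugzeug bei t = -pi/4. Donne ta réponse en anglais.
We must find the integral of our snap equation s(t) = -48·cos(2·t) 2 times. Integrating snap and using the initial condition j(0) = 0, we get j(t) = -24·sin(2·t). The integral of jerk is acceleration. Using a(0) = 12, we get a(t) = 12·cos(2·t). From the given acceleration equation a(t) = 12·cos(2·t), we substitute t = -pi/4 to get a = 0.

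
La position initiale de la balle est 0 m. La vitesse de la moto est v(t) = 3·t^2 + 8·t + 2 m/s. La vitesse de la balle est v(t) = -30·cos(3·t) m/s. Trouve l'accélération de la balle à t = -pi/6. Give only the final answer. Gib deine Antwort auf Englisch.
a(-pi/6) = -90.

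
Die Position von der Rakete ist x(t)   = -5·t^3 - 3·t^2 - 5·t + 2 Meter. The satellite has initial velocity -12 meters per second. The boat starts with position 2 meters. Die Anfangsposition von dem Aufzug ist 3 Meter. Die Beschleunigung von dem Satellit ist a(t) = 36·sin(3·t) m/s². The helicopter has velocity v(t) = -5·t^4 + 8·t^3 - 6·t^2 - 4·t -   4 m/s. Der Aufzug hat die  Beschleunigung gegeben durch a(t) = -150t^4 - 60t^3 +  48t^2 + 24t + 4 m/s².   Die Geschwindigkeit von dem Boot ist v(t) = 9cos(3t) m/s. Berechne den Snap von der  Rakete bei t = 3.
Ausgehend von der Position x(t) = -5·t^3 - 3·t^2 - 5·t + 2, nehmen wir 4 Ableitungen. Die Ableitung von der Position ergibt die Geschwindigkeit: v(t) = -15·t^2 - 6·t - 5. Mit d/dt von v(t) finden wir a(t) = -30·t - 6. Durch Ableiten von der Beschleunigung erhalten wir den Ruck: j(t) = -30. Mit d/dt von j(t) finden wir s(t) = 0. Aus der Gleichung für den Snap s(t) = 0, setzen wir t = 3 ein und erhalten s = 0.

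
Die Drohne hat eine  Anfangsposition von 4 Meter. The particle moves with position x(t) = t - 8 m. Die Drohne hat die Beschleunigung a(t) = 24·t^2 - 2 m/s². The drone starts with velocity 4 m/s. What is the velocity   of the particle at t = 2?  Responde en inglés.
We must differentiate our position equation x(t) = t - 8 1 time. Taking d/dt of x(t), we find v(t) = 1. From the given velocity equation v(t) = 1, we substitute t = 2 to get v = 1.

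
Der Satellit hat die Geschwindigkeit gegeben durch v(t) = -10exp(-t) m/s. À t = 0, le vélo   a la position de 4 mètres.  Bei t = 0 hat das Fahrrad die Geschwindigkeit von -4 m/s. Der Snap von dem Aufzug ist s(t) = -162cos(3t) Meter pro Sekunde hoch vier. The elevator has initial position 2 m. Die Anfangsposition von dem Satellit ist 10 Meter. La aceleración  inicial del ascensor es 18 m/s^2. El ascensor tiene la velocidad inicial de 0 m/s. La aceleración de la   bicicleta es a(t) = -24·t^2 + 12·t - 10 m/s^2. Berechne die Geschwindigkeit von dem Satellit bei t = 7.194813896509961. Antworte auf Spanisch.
Tenemos la velocidad v(t) = -10·exp(-t). Sustituyendo t = 7.194813896509961: v(7.194813896509961) = -0.00750467736984280.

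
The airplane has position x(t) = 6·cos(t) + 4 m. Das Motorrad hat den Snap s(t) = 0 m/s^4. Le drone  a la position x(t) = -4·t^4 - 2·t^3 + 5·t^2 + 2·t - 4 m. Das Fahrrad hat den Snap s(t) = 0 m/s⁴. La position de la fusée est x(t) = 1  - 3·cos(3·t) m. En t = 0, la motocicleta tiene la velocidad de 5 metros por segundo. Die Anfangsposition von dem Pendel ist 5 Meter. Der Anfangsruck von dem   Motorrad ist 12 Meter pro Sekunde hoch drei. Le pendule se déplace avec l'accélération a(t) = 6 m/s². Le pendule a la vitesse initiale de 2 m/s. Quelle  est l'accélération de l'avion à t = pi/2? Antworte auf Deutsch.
Ausgehend von der Position x(t) = 6·cos(t) + 4, nehmen wir 2 Ableitungen. Durch Ableiten von der Position erhalten wir die Geschwindigkeit: v(t) = -6·sin(t). Durch Ableiten von der Geschwindigkeit erhalten wir die Beschleunigung: a(t) = -6·cos(t). Aus der Gleichung für die Beschleunigung a(t) = -6·cos(t), setzen wir t = pi/2 ein und erhalten a = 0.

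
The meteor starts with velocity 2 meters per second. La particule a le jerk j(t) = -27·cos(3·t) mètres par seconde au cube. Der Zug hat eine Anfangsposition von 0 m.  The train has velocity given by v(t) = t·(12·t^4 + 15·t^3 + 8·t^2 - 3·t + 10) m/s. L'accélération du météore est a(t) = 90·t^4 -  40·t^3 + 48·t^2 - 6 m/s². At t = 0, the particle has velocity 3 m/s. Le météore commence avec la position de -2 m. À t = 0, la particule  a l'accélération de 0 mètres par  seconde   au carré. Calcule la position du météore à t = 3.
Nous devons intégrer notre équation de l'accélération a(t) = 90·t^4 - 40·t^3 + 48·t^2 - 6 2 fois. L'intégrale de l'accélération est la vitesse. En utilisant v(0) = 2, nous obtenons v(t) = 18·t^5 - 10·t^4 + 16·t^3 - 6·t + 2. La primitive de la vitesse, avec x(0) = -2, donne la position: x(t) = 3·t^6 - 2·t^5 + 4·t^4 - 3·t^2 + 2·t - 2. De l'équation de la position x(t) = 3·t^6 - 2·t^5 + 4·t^4 - 3·t^2 + 2·t - 2, nous substituons t = 3 pour obtenir x = 2002.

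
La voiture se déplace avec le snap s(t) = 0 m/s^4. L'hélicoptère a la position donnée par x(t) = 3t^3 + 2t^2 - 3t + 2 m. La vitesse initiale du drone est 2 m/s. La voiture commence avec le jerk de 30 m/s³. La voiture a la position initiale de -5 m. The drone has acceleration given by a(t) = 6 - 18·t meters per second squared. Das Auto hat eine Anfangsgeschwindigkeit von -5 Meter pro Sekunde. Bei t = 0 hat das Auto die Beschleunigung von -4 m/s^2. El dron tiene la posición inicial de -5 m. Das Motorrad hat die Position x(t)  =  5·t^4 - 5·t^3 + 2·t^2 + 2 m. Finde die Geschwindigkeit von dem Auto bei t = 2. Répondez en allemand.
Ausgehend von dem Snap s(t) = 0, nehmen wir 3 Stammfunktionen. Durch Integration von dem Snap und Verwendung der Anfangsbedingung j(0) = 30, erhalten wir j(t) = 30. Das Integral von dem Ruck, mit a(0) = -4, ergibt die Beschleunigung: a(t) = 30·t - 4. Das Integral von der Beschleunigung, mit v(0) = -5, ergibt die Geschwindigkeit: v(t) = 15·t^2 - 4·t - 5. Mit v(t) = 15·t^2 - 4·t - 5 und Einsetzen von t = 2, finden wir v = 47.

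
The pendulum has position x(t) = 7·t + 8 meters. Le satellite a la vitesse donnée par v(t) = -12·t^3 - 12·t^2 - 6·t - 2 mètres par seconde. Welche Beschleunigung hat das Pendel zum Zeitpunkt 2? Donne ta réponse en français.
Nous devons dériver notre équation de la position x(t) = 7·t + 8 2 fois. La dérivée de la position donne la vitesse: v(t) = 7. En prenant d/dt de v(t), nous trouvons a(t) = 0. De l'équation de l'accélération a(t) = 0, nous substituons t = 2 pour obtenir a = 0.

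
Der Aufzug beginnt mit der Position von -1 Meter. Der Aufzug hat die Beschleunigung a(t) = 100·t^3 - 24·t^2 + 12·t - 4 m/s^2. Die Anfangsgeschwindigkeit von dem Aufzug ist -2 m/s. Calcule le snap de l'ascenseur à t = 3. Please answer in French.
Nous devons dériver notre équation de l'accélération a(t) = 100·t^3 - 24·t^2 + 12·t - 4 2 fois. En prenant d/dt de a(t), nous trouvons j(t) = 300·t^2 - 48·t + 12. En dérivant le jerk, nous obtenons le snap: s(t) = 600·t - 48. En utilisant s(t) = 600·t - 48 et en substituant t = 3, nous trouvons s = 1752.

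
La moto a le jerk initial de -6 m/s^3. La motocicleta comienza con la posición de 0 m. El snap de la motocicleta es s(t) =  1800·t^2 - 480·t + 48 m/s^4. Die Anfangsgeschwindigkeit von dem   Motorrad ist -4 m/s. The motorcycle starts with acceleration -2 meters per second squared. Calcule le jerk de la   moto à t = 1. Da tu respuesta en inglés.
We must find the integral of our snap equation s(t) = 1800·t^2 - 480·t + 48 1 time. Finding the integral of s(t) and using j(0) = -6: j(t) = 600·t^3 - 240·t^2 + 48·t - 6. Using j(t) = 600·t^3 - 240·t^2 + 48·t - 6 and substituting t = 1, we find j = 402.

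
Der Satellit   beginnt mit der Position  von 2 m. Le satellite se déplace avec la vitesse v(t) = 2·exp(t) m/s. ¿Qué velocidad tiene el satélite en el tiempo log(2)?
Usando v(t) = 2·exp(t) y sustituyendo t = log(2), encontramos v = 4.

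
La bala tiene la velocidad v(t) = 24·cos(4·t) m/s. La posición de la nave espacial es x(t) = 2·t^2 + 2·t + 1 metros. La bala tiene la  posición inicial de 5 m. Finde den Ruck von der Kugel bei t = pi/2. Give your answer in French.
Nous devons dériver notre équation de la vitesse v(t) = 24·cos(4·t) 2 fois. La dérivée de la vitesse donne l'accélération: a(t) = -96·sin(4·t). La dérivée de l'accélération donne le jerk: j(t) = -384·cos(4·t). En utilisant j(t) = -384·cos(4·t) et en substituant t = pi/2, nous trouvons j = -384.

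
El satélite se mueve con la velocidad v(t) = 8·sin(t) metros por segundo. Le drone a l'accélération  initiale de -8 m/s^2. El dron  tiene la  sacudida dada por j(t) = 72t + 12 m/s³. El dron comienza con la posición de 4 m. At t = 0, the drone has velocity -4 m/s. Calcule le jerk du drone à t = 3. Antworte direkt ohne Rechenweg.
j(3) = 228.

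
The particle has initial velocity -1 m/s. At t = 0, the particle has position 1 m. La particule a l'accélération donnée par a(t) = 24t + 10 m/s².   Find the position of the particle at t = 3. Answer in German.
Wir müssen die Stammfunktion unserer Gleichung für die Beschleunigung a(t) = 24·t + 10 2-mal finden. Mit ∫a(t)dt und Anwendung von v(0) = -1, finden wir v(t) = 12·t^2 + 10·t - 1. Das Integral von der Geschwindigkeit, mit x(0) = 1, ergibt die Position: x(t) = 4·t^3 + 5·t^2 - t + 1. Mit x(t) = 4·t^3 + 5·t^2 - t + 1 und Einsetzen von t = 3, finden wir x = 151.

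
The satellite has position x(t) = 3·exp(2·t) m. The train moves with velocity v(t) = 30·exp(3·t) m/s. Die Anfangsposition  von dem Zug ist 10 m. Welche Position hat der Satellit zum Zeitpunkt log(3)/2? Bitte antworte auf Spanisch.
Usando x(t) = 3·exp(2·t) y sustituyendo t = log(3)/2, encontramos x = 9.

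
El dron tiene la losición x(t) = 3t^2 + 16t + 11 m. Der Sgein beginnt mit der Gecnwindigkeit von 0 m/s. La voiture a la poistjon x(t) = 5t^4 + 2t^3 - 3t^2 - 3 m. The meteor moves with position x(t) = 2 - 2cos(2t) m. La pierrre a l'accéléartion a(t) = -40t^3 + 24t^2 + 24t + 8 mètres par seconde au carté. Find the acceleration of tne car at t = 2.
To solve this, we need to take 2 derivatives of our position equation x(t) = 5·t^4 + 2·t^3 - 3·t^2 - 3. Taking d/dt of x(t), we find v(t) = 20·t^3 + 6·t^2 - 6·t. Taking d/dt of v(t), we find a(t) = 60·t^2 + 12·t - 6. From the given acceleration equation a(t) = 60·t^2 + 12·t - 6, we substitute t = 2 to get a = 258.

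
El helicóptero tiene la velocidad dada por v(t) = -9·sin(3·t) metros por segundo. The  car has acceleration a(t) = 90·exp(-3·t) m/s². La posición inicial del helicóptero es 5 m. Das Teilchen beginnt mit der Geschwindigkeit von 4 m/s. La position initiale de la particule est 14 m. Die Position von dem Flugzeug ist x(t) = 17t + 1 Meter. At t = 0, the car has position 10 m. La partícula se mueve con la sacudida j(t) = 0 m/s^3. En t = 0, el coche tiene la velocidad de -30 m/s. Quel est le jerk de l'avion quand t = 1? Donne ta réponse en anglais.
Starting from position x(t) = 17·t + 1, we take 3 derivatives. The derivative of position gives velocity: v(t) = 17. The derivative of velocity gives acceleration: a(t) = 0. The derivative of acceleration gives jerk: j(t) = 0. We have jerk j(t) = 0. Substituting t = 1: j(1) = 0.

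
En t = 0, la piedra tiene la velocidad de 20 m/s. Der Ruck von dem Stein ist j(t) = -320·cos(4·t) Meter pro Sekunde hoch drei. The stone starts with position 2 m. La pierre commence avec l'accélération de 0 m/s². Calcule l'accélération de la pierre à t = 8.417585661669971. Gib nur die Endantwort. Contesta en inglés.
At t = 8.417585661669971, a = -62.0233227682858.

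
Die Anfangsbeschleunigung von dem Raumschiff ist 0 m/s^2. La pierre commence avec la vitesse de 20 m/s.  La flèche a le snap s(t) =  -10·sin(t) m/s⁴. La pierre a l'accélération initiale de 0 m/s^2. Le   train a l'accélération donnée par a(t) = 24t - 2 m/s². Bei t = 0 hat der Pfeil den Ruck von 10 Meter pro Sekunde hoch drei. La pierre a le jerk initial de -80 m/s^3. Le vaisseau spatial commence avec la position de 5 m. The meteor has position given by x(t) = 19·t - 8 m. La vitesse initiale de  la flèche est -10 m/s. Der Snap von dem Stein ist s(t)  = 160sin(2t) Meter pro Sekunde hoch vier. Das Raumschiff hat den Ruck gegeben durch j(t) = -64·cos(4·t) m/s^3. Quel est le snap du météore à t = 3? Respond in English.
We must differentiate our position equation x(t) = 19·t - 8 4 times. Taking d/dt of x(t), we find v(t) = 19. Taking d/dt of v(t), we find a(t) = 0. The derivative of acceleration gives jerk: j(t) = 0. The derivative of jerk gives snap: s(t) = 0. We have snap s(t) = 0. Substituting t = 3: s(3) = 0.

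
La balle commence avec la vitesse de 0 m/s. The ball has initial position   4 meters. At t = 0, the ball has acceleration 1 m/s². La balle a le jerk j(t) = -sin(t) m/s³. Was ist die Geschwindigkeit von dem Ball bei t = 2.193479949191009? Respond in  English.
We need to integrate our jerk equation j(t) = -sin(t) 2 times. The integral of jerk is acceleration. Using a(0) = 1, we get a(t) = cos(t). The integral of acceleration is velocity. Using v(0) = 0, we get v(t) = sin(t). From the given velocity equation v(t) = sin(t), we substitute t = 2.193479949191009 to get v = 0.812316248859353.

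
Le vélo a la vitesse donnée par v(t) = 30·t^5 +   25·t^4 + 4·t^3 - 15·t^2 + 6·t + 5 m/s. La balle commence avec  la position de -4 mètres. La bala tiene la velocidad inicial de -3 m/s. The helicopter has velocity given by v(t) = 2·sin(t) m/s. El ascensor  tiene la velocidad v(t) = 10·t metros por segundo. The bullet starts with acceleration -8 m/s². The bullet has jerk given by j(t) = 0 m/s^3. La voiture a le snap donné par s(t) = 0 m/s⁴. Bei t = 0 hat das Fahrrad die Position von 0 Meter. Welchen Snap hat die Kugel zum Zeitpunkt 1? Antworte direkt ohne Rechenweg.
s(1) = 0.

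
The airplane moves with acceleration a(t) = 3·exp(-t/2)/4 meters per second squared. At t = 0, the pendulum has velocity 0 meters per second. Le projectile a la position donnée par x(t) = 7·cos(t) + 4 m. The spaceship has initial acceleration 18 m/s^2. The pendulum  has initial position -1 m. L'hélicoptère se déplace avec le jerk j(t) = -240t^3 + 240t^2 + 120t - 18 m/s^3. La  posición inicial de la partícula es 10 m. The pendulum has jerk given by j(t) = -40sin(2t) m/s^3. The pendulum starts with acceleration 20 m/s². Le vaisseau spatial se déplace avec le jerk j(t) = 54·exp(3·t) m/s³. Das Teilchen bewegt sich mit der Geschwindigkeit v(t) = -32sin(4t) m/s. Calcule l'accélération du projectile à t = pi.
Pour résoudre ceci, nous devons prendre 2 dérivées de notre équation de la position x(t) = 7·cos(t) + 4. La dérivée de la position donne la vitesse: v(t) = -7·sin(t). En prenant d/dt de v(t), nous trouvons a(t) = -7·cos(t). Nous avons l'accélération a(t) = -7·cos(t). En substituant t = pi: a(pi) = 7.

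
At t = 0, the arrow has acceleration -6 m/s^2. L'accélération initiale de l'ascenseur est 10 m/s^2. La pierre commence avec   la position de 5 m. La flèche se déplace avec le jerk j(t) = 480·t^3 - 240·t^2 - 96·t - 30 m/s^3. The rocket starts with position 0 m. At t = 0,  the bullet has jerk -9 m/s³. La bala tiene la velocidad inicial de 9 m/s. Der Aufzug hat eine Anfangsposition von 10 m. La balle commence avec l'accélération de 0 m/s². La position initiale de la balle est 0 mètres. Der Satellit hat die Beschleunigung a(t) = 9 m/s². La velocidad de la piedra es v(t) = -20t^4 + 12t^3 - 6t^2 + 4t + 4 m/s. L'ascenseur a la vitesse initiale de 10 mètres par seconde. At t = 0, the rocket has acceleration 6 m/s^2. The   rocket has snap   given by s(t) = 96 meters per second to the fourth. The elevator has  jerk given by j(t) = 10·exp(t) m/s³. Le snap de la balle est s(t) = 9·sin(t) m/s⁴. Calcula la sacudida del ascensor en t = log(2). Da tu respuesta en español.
Usando j(t) = 10·exp(t) y sustituyendo t = log(2), encontramos j = 20.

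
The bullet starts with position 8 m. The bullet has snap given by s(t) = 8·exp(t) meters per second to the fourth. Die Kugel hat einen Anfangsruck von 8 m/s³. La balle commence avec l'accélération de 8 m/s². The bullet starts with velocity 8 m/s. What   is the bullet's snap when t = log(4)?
Using s(t) = 8·exp(t) and substituting t = log(4), we find s = 32.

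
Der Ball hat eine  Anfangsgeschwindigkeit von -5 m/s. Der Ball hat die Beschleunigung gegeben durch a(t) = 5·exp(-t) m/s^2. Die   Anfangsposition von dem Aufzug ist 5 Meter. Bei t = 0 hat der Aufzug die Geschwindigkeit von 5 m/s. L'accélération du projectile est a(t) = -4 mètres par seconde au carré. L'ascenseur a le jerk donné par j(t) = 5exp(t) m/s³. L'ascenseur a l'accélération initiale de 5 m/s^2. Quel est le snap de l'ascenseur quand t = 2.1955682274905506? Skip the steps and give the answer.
s(2.1955682274905506) = 44.9255259515109.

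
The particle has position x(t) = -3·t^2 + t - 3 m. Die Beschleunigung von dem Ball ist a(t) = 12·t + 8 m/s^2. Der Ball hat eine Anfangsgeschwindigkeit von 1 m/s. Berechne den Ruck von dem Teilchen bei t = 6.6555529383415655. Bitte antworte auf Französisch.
Pour résoudre ceci, nous devons prendre 3 dérivées de notre équation de la position x(t) = -3·t^2 + t - 3. La dérivée de la position donne la vitesse: v(t) = 1 - 6·t. En prenant d/dt de v(t), nous trouvons a(t) = -6. En dérivant l'accélération, nous obtenons le jerk: j(t) = 0. En utilisant j(t) = 0 et en substituant t = 6.6555529383415655, nous trouvons j = 0.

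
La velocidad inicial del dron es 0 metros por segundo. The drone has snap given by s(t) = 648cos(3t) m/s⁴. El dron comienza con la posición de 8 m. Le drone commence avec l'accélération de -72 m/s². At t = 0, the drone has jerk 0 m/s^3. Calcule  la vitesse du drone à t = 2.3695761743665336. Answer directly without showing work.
v(2.3695761743665336) = -17.6379906431601.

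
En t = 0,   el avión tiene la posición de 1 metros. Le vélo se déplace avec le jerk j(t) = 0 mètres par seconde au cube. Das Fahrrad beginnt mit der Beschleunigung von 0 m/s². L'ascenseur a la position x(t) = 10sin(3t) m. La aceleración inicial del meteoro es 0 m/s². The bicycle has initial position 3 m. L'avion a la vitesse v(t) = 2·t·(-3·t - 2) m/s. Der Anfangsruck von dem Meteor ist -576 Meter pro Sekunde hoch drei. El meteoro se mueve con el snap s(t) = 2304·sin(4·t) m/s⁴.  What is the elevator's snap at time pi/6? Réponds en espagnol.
Debemos derivar nuestra ecuación de la posición x(t) = 10·sin(3·t) 4 veces. Derivando la posición, obtenemos la velocidad: v(t) = 30·cos(3·t). Derivando la velocidad, obtenemos la aceleración: a(t) = -90·sin(3·t). Tomando d/dt de a(t), encontramos j(t) = -270·cos(3·t). Tomando d/dt de j(t), encontramos s(t) = 810·sin(3·t). Usando s(t) = 810·sin(3·t) y sustituyendo t = pi/6, encontramos s = 810.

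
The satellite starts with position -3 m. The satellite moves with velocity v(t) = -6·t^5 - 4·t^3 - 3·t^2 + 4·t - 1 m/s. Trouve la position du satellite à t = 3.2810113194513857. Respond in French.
Nous devons intégrer notre équation de la vitesse v(t) = -6·t^5 - 4·t^3 - 3·t^2 + 4·t - 1 1 fois. La primitive de la vitesse est la position. En utilisant x(0) = -3, nous obtenons x(t) = -t^6 - t^4 - t^3 + 2·t^2 - t - 3. Nous avons la position x(t) = -t^6 - t^4 - t^3 + 2·t^2 - t - 3. En substituant t = 3.2810113194513857: x(3.2810113194513857) = -1383.47383979992.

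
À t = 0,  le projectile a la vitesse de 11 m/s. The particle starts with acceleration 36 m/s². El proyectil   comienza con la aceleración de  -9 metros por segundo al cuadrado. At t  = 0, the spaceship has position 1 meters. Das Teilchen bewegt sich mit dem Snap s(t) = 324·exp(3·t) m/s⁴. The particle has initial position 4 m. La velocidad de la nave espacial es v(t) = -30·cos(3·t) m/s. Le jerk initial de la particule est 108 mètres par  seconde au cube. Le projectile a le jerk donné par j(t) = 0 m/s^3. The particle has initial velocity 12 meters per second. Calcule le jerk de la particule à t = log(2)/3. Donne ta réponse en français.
Pour résoudre ceci, nous devons prendre 1 intégrale de notre équation du snap s(t) = 324·exp(3·t). La primitive du snap, avec j(0) = 108, donne le jerk: j(t) = 108·exp(3·t). En utilisant j(t) = 108·exp(3·t) et en substituant t = log(2)/3, nous trouvons j = 216.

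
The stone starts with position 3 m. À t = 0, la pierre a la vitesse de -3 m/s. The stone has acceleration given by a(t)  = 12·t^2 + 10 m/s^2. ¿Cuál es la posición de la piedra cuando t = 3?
Para resolver esto, necesitamos tomar 2 antiderivadas de nuestra ecuación de la aceleración a(t) = 12·t^2 + 10. La integral de la aceleración, con v(0) = -3, da la velocidad: v(t) = 4·t^3 + 10·t - 3. Integrando la velocidad y usando la condición inicial x(0) = 3, obtenemos x(t) = t^4 + 5·t^2 - 3·t + 3. Tenemos la posición x(t) = t^4 + 5·t^2 - 3·t + 3. Sustituyendo t = 3: x(3) = 120.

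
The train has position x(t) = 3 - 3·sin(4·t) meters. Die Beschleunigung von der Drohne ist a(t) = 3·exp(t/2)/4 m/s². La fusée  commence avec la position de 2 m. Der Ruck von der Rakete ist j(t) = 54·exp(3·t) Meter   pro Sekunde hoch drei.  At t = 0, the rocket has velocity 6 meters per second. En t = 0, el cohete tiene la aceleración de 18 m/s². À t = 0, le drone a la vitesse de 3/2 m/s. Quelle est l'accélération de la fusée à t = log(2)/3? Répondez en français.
Nous devons intégrer notre équation du jerk j(t) = 54·exp(3·t) 1 fois. En prenant ∫j(t)dt et en appliquant a(0) = 18, nous trouvons a(t) = 18·exp(3·t). En utilisant a(t) = 18·exp(3·t) et en substituant t = log(2)/3, nous trouvons a = 36.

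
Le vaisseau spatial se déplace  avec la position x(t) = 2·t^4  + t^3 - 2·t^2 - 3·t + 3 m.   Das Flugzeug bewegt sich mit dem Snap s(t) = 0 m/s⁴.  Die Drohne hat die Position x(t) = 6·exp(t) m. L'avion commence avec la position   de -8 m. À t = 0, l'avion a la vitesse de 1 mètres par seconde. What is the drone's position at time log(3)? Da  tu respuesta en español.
De la ecuación de la posición x(t) = 6·exp(t), sustituimos t = log(3) para obtener x = 18.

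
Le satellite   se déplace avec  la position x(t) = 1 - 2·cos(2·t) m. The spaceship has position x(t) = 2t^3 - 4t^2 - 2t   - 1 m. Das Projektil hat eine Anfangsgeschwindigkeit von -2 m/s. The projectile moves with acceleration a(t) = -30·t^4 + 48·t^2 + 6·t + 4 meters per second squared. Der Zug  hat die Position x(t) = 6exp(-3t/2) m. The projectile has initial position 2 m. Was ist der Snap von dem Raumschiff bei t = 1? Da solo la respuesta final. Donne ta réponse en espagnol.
En t = 1, s = 0.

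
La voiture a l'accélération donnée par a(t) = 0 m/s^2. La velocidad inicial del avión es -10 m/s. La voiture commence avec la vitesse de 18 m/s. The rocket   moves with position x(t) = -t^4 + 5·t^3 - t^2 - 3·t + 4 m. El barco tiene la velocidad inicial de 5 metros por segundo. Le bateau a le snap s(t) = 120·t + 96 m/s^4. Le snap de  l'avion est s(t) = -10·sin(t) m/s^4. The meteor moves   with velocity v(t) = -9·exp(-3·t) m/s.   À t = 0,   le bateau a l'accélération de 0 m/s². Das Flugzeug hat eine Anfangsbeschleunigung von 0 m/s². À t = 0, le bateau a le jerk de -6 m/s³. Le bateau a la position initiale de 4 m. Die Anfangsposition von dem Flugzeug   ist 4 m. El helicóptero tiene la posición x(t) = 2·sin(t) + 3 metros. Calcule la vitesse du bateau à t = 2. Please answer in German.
Wir müssen unsere Gleichung für den Snap s(t) = 120·t + 96 3-mal integrieren. Das Integral von dem Snap, mit j(0) = -6, ergibt den Ruck: j(t) = 60·t^2 + 96·t - 6. Mit ∫j(t)dt und Anwendung von a(0) = 0, finden wir a(t) = 2·t·(10·t^2 + 24·t - 3). Das Integral von der Beschleunigung ist die Geschwindigkeit. Mit v(0) = 5 erhalten wir v(t) = 5·t^4 + 16·t^3 - 3·t^2 + 5. Aus der Gleichung für die Geschwindigkeit v(t) = 5·t^4 + 16·t^3 - 3·t^2 + 5, setzen wir t = 2 ein und erhalten v = 201.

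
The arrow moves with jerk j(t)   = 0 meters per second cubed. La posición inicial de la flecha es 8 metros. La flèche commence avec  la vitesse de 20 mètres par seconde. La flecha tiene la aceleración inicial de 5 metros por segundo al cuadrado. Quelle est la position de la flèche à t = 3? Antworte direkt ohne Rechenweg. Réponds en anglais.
At t = 3, x = 181/2.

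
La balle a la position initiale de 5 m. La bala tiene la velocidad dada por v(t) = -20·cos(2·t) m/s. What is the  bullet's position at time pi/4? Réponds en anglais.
We need to integrate our velocity equation v(t) = -20·cos(2·t) 1 time. The integral of velocity, with x(0) = 5, gives position: x(t) = 5 - 10·sin(2·t). From the given position equation x(t) = 5 - 10·sin(2·t), we substitute t = pi/4 to get x = -5.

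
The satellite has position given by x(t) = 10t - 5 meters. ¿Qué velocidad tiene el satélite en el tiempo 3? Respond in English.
We must differentiate our position equation x(t) = 10·t - 5 1 time. Differentiating position, we get velocity: v(t) = 10. From the given velocity equation v(t) = 10, we substitute t = 3 to get v = 10.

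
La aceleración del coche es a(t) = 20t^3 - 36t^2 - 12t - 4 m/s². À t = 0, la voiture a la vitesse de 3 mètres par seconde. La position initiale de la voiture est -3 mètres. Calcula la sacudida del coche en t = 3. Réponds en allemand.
Um dies zu lösen, müssen wir 1 Ableitung unserer Gleichung für die Beschleunigung a(t) = 20·t^3 - 36·t^2 - 12·t - 4 nehmen. Die Ableitung von der Beschleunigung ergibt den Ruck: j(t) = 60·t^2 - 72·t - 12. Wir haben den Ruck j(t) = 60·t^2 - 72·t - 12. Durch Einsetzen von t = 3: j(3) = 312.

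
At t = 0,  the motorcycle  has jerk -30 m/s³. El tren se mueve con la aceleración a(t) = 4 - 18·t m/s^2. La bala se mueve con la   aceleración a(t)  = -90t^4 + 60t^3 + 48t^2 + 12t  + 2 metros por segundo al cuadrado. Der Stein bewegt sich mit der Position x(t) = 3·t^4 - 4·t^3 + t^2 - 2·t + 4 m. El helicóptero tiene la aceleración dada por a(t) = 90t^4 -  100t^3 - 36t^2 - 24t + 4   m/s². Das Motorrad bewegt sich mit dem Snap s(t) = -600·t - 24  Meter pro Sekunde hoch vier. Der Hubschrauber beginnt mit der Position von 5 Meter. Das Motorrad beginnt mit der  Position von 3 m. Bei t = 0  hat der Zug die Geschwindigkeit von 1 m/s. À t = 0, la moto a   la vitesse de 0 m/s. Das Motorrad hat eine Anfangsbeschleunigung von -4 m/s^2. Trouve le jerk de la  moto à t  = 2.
En partant du snap s(t) = -600·t - 24, nous prenons 1 primitive. En prenant ∫s(t)dt et en appliquant j(0) = -30, nous trouvons j(t) = -300·t^2 - 24·t - 30. De l'équation du jerk j(t) = -300·t^2 - 24·t - 30, nous substituons t = 2 pour obtenir j = -1278.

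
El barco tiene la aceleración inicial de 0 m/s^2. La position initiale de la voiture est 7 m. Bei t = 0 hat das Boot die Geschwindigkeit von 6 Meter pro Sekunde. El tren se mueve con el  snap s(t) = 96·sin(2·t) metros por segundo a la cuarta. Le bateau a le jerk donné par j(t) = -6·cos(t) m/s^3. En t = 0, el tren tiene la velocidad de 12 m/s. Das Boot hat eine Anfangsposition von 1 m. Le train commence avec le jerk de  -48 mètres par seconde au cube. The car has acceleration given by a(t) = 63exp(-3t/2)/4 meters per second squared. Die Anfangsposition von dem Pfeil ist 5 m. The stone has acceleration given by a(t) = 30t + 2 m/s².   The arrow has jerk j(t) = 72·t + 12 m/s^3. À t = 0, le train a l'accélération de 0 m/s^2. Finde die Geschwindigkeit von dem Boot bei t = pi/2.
Wir müssen unsere Gleichung für den Ruck j(t) = -6·cos(t) 2-mal integrieren. Das Integral von dem Ruck, mit a(0) = 0, ergibt die Beschleunigung: a(t) = -6·sin(t). Durch Integration von der Beschleunigung und Verwendung der Anfangsbedingung v(0) = 6, erhalten wir v(t) = 6·cos(t). Wir haben die Geschwindigkeit v(t) = 6·cos(t). Durch Einsetzen von t = pi/2: v(pi/2) = 0.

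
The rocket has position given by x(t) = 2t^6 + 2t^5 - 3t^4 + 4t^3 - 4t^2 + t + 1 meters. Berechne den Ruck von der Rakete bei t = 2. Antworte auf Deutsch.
Ausgehend von der Position x(t) = 2·t^6 + 2·t^5 - 3·t^4 + 4·t^3 - 4·t^2 + t + 1, nehmen wir 3 Ableitungen. Mit d/dt von x(t) finden wir v(t) = 12·t^5 + 10·t^4 - 12·t^3 + 12·t^2 - 8·t + 1. Die Ableitung von der Geschwindigkeit ergibt die Beschleunigung: a(t) = 60·t^4 + 40·t^3 - 36·t^2 + 24·t - 8. Mit d/dt von a(t) finden wir j(t) = 240·t^3 + 120·t^2 - 72·t + 24. Aus der Gleichung für den Ruck j(t) = 240·t^3 + 120·t^2 - 72·t + 24, setzen wir t = 2 ein und erhalten j = 2280.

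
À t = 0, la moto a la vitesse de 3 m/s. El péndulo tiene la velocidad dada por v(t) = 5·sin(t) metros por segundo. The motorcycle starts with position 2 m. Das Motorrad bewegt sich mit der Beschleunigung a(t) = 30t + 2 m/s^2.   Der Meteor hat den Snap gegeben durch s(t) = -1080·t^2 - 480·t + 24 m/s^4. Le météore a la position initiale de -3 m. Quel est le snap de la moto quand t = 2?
Nous devons dériver notre équation de l'accélération a(t) = 30·t + 2 2 fois. La dérivée de l'accélération donne le jerk: j(t) = 30. En dérivant le jerk, nous obtenons le snap: s(t) = 0. En utilisant s(t) = 0 et en substituant t = 2, nous trouvons s = 0.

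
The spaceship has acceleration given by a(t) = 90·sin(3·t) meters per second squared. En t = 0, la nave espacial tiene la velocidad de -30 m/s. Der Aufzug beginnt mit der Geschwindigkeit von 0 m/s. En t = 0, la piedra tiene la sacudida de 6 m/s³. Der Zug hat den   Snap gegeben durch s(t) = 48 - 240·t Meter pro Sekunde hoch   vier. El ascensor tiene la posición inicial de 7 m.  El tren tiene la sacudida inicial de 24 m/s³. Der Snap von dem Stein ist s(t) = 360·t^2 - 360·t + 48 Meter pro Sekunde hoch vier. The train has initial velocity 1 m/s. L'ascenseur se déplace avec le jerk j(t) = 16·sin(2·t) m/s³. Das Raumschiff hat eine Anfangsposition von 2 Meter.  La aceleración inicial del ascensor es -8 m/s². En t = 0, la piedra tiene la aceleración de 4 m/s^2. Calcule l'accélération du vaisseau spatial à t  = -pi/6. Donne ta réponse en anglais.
From the given acceleration equation a(t) = 90·sin(3·t), we substitute t = -pi/6 to get a = -90.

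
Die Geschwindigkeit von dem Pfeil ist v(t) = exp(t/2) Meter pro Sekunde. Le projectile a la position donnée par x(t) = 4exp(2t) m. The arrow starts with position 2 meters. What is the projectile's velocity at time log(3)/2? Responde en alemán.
Um dies zu lösen, müssen wir 1 Ableitung unserer Gleichung für die Position x(t) = 4·exp(2·t) nehmen. Durch Ableiten von der Position erhalten wir die Geschwindigkeit: v(t) = 8·exp(2·t). Mit v(t) = 8·exp(2·t) und Einsetzen von t = log(3)/2, finden wir v = 24.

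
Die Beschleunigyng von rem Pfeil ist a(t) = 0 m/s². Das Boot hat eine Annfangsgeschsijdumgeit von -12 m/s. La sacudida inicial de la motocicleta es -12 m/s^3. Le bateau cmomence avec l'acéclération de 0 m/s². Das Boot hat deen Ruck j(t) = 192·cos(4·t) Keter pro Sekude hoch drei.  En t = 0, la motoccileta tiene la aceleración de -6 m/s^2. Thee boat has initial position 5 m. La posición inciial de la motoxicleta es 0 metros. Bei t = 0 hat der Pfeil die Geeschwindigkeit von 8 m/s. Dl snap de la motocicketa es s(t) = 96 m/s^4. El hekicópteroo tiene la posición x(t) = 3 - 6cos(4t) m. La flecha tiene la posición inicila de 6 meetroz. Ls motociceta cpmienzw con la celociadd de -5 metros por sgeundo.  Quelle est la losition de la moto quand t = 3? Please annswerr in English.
We need to integrate our snap equation s(t) = 96 4 times. Taking ∫s(t)dt and applying j(0) = -12, we find j(t) = 96·t - 12. Finding the integral of j(t) and using a(0) = -6: a(t) = 48·t^2 - 12·t - 6. The antiderivative of acceleration, with v(0) = -5, gives velocity: v(t) = 16·t^3 - 6·t^2 - 6·t - 5. Taking ∫v(t)dt and applying x(0) = 0, we find x(t) = 4·t^4 - 2·t^3 - 3·t^2 - 5·t. From the given position equation x(t) = 4·t^4 - 2·t^3 - 3·t^2 - 5·t, we substitute t = 3 to get x = 228.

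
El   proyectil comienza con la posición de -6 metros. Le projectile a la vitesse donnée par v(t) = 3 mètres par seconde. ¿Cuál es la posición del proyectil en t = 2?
Para resolver esto, necesitamos tomar 1 integral de nuestra ecuación de la velocidad v(t) = 3. Tomando ∫v(t)dt y aplicando x(0) = -6, encontramos x(t) = 3·t - 6. Usando x(t) = 3·t - 6 y sustituyendo t = 2, encontramos x = 0.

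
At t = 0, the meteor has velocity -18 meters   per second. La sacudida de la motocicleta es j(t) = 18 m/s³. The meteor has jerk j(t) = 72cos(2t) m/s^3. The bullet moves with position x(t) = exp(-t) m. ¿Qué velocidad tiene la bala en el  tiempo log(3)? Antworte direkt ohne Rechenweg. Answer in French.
La réponse est -1/3.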